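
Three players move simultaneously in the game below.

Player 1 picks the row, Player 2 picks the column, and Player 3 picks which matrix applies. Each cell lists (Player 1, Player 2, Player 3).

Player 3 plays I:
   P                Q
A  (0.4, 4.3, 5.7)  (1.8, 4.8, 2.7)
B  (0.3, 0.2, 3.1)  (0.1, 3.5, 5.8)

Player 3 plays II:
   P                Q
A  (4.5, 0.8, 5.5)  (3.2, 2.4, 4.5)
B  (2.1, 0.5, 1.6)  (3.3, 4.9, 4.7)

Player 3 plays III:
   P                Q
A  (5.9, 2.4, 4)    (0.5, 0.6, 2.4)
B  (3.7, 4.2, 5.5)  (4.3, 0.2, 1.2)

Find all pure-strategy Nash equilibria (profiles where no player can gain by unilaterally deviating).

No pure-strategy Nash equilibrium.

Mark each player's best response to every combination of opponents' strategies; a profile where every player is best-responding is a pure Nash equilibrium.
Player 1 against (P, I): payoffs 0.4, 0.3 → best response A.
Player 1 against (P, II): payoffs 4.5, 2.1 → best response A.
Player 1 against (P, III): payoffs 5.9, 3.7 → best response A.
Player 1 against (Q, I): payoffs 1.8, 0.1 → best response A.
Player 1 against (Q, II): payoffs 3.2, 3.3 → best response B.
Player 1 against (Q, III): payoffs 0.5, 4.3 → best response B.
Player 2 against (A, I): payoffs 4.3, 4.8 → best response Q.
Player 2 against (A, II): payoffs 0.8, 2.4 → best response Q.
Player 2 against (A, III): payoffs 2.4, 0.6 → best response P.
Player 2 against (B, I): payoffs 0.2, 3.5 → best response Q.
Player 2 against (B, II): payoffs 0.5, 4.9 → best response Q.
Player 2 against (B, III): payoffs 4.2, 0.2 → best response P.
Player 3 against (A, P): payoffs 5.7, 5.5, 4 → best response I.
Player 3 against (A, Q): payoffs 2.7, 4.5, 2.4 → best response II.
Player 3 against (B, P): payoffs 3.1, 1.6, 5.5 → best response III.
Player 3 against (B, Q): payoffs 5.8, 4.7, 1.2 → best response I.
No profile is a mutual best response for all players.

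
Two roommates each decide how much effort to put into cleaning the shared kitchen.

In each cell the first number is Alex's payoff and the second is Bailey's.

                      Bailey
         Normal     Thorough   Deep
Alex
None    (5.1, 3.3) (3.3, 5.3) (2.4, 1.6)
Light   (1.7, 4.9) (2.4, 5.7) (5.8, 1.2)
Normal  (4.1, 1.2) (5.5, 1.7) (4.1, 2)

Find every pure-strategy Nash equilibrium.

For each strategy profile, look for a profitable unilateral deviation.
(None, Normal): Bailey can switch to Thorough (3.3 → 5.3). Not NE.
(None, Thorough): Alex can switch to Normal (3.3 → 5.5). Not NE.
(None, Deep): Alex can switch to Light (2.4 → 5.8). Not NE.
(Light, Normal): Alex can switch to None (1.7 → 5.1). Not NE.
(Light, Thorough): Alex can switch to None (2.4 → 3.3). Not NE.
(Light, Deep): Bailey can switch to Normal (1.2 → 4.9). Not NE.
(Normal, Normal): Alex can switch to None (4.1 → 5.1). Not NE.
(Normal, Thorough): Bailey can switch to Deep (1.7 → 2). Not NE.
(Normal, Deep): Alex can switch to Light (4.1 → 5.8). Not NE.

none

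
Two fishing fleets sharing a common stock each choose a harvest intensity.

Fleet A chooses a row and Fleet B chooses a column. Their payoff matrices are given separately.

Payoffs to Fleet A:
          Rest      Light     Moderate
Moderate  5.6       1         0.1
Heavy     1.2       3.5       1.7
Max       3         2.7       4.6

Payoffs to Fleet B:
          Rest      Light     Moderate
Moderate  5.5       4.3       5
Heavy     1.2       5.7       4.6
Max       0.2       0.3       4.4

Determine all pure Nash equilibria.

Mark each player's best response to every combination of opponents' strategies; a profile where every player is best-responding is a pure Nash equilibrium.
Fleet A against Rest: payoffs 5.6, 1.2, 3 → best response Moderate.
Fleet A against Light: payoffs 1, 3.5, 2.7 → best response Heavy.
Fleet A against Moderate: payoffs 0.1, 1.7, 4.6 → best response Max.
Fleet B against Moderate: payoffs 5.5, 4.3, 5 → best response Rest.
Fleet B against Heavy: payoffs 1.2, 5.7, 4.6 → best response Light.
Fleet B against Max: payoffs 0.2, 0.3, 4.4 → best response Moderate.
Mutual best responses: (Moderate, Rest); (Heavy, Light); (Max, Moderate).

The pure Nash equilibria are (Moderate, Rest); (Heavy, Light); (Max, Moderate).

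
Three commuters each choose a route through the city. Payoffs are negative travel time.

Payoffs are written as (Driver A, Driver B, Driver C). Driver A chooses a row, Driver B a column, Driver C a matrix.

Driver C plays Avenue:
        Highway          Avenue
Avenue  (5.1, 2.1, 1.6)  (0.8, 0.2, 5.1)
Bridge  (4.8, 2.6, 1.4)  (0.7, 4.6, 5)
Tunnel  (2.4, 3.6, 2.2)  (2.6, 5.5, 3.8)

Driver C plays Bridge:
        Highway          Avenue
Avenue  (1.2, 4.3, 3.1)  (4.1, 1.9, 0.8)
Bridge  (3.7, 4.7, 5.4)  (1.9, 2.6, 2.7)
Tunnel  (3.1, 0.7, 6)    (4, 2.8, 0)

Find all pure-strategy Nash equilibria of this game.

(Bridge, Highway, Bridge) and (Tunnel, Avenue, Avenue)

Driver A against (Highway, Avenue): payoffs 5.1, 4.8, 2.4 → best response Avenue.
Driver A against (Highway, Bridge): payoffs 1.2, 3.7, 3.1 → best response Bridge.
Driver A against (Avenue, Avenue): payoffs 0.8, 0.7, 2.6 → best response Tunnel.
Driver A against (Avenue, Bridge): payoffs 4.1, 1.9, 4 → best response Avenue.
Driver B against (Avenue, Avenue): payoffs 2.1, 0.2 → best response Highway.
Driver B against (Avenue, Bridge): payoffs 4.3, 1.9 → best response Highway.
Driver B against (Bridge, Avenue): payoffs 2.6, 4.6 → best response Avenue.
Driver B against (Bridge, Bridge): payoffs 4.7, 2.6 → best response Highway.
Driver B against (Tunnel, Avenue): payoffs 3.6, 5.5 → best response Avenue.
Driver B against (Tunnel, Bridge): payoffs 0.7, 2.8 → best response Avenue.
Driver C against (Avenue, Highway): payoffs 1.6, 3.1 → best response Bridge.
Driver C against (Avenue, Avenue): payoffs 5.1, 0.8 → best response Avenue.
Driver C against (Bridge, Highway): payoffs 1.4, 5.4 → best response Bridge.
Driver C against (Bridge, Avenue): payoffs 5, 2.7 → best response Avenue.
Driver C against (Tunnel, Highway): payoffs 2.2, 6 → best response Bridge.
Driver C against (Tunnel, Avenue): payoffs 3.8, 0 → best response Avenue.
Mutual best responses: (Bridge, Highway, Bridge); (Tunnel, Avenue, Avenue).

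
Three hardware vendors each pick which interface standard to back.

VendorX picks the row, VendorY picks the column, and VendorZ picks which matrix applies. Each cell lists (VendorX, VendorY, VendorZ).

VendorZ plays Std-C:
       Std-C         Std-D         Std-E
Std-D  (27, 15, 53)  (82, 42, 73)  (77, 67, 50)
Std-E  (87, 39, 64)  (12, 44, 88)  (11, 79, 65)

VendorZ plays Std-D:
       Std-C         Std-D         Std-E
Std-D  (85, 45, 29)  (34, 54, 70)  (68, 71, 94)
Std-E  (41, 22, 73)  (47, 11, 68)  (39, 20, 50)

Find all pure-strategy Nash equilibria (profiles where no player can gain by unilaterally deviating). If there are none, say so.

(Std-D, Std-C, Std-C): VendorX can switch to Std-E (27 → 87). Not NE.
(Std-D, Std-C, Std-D): VendorY can switch to Std-D (45 → 54). Not NE.
(Std-D, Std-D, Std-C): VendorY can switch to Std-E (42 → 67). Not NE.
(Std-D, Std-D, Std-D): VendorX can switch to Std-E (34 → 47). Not NE.
(Std-D, Std-E, Std-C): VendorZ can switch to Std-D (50 → 94). Not NE.
(Std-D, Std-E, Std-D): VendorX gets 68, best alternative 39; VendorY gets 71, best alternative 54; VendorZ gets 94, best alternative 50. No profitable deviation — NE.
(Std-E, Std-C, Std-C): VendorY can switch to Std-D (39 → 44). Not NE.
(Std-E, Std-C, Std-D): VendorX can switch to Std-D (41 → 85). Not NE.
(Std-E, Std-D, Std-C): VendorX can switch to Std-D (12 → 82). Not NE.
(The remaining 3 profiles each have a profitable deviation by the same check.)

(Std-D, Std-E, Std-D)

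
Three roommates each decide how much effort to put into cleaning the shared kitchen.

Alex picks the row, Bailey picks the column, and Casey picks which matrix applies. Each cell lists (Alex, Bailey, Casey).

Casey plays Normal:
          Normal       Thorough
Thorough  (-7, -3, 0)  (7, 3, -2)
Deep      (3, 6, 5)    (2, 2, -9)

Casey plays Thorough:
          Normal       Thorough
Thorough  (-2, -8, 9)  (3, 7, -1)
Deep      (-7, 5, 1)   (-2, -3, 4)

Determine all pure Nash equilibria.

The pure Nash equilibria are (Thorough, Thorough, Thorough) and (Deep, Normal, Normal).

Alex against (Normal, Normal): payoffs -7, 3 → best response Deep.
Alex against (Normal, Thorough): payoffs -2, -7 → best response Thorough.
Alex against (Thorough, Normal): payoffs 7, 2 → best response Thorough.
Alex against (Thorough, Thorough): payoffs 3, -2 → best response Thorough.
Bailey against (Thorough, Normal): payoffs -3, 3 → best response Thorough.
Bailey against (Thorough, Thorough): payoffs -8, 7 → best response Thorough.
Bailey against (Deep, Normal): payoffs 6, 2 → best response Normal.
Bailey against (Deep, Thorough): payoffs 5, -3 → best response Normal.
Casey against (Thorough, Normal): payoffs 0, 9 → best response Thorough.
Casey against (Thorough, Thorough): payoffs -2, -1 → best response Thorough.
Casey against (Deep, Normal): payoffs 5, 1 → best response Normal.
Casey against (Deep, Thorough): payoffs -9, 4 → best response Thorough.
Mutual best responses: (Thorough, Thorough, Thorough); (Deep, Normal, Normal).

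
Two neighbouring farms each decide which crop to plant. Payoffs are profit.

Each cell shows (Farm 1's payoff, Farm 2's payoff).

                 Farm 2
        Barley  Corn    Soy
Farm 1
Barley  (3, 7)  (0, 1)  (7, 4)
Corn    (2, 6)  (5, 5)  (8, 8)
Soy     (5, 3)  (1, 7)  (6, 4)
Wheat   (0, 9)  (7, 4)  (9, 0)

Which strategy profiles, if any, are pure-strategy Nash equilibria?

Farm 1 against Barley: payoffs 3, 2, 5, 0 → best response Soy.
Farm 1 against Corn: payoffs 0, 5, 1, 7 → best response Wheat.
Farm 1 against Soy: payoffs 7, 8, 6, 9 → best response Wheat.
Farm 2 against Barley: payoffs 7, 1, 4 → best response Barley.
Farm 2 against Corn: payoffs 6, 5, 8 → best response Soy.
Farm 2 against Soy: payoffs 3, 7, 4 → best response Corn.
Farm 2 against Wheat: payoffs 9, 4, 0 → best response Barley.
No profile is a mutual best response for all players.

There is no pure-strategy Nash equilibrium.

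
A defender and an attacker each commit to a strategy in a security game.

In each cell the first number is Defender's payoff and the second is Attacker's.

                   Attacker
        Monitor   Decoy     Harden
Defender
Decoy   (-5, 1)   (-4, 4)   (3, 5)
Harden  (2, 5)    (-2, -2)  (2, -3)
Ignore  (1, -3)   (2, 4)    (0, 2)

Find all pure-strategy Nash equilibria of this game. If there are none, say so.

(Decoy, Monitor): Defender can switch to Harden (-5 → 2). Not NE.
(Decoy, Decoy): Defender can switch to Harden (-4 → -2). Not NE.
(Decoy, Harden): Defender gets 3, best alternative 2; Attacker gets 5, best alternative 4. No profitable deviation — NE.
(Harden, Monitor): Defender gets 2, best alternative 1; Attacker gets 5, best alternative -2. No profitable deviation — NE.
(Harden, Decoy): Defender can switch to Ignore (-2 → 2). Not NE.
(Harden, Harden): Defender can switch to Decoy (2 → 3). Not NE.
(Ignore, Monitor): Defender can switch to Harden (1 → 2). Not NE.
(Ignore, Decoy): Defender gets 2, best alternative -2; Attacker gets 4, best alternative 2. No profitable deviation — NE.
(Ignore, Harden): Defender can switch to Decoy (0 → 3). Not NE.

Pure-strategy Nash equilibria: (Decoy, Harden); (Harden, Monitor); (Ignore, Decoy)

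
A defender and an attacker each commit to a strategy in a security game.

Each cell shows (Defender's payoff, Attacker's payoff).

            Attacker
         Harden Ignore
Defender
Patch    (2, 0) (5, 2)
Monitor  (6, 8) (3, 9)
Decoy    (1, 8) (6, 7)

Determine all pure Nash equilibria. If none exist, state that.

Defender against Harden: payoffs 2, 6, 1 → best response Monitor.
Defender against Ignore: payoffs 5, 3, 6 → best response Decoy.
Attacker against Patch: payoffs 0, 2 → best response Ignore.
Attacker against Monitor: payoffs 8, 9 → best response Ignore.
Attacker against Decoy: payoffs 8, 7 → best response Harden.
No profile is a mutual best response for all players.

There is no pure-strategy Nash equilibrium.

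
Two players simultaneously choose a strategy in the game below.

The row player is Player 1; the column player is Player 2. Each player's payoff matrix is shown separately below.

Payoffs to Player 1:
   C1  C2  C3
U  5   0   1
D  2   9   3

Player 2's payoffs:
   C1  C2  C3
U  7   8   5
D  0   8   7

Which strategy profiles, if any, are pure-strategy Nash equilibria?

The unique pure-strategy Nash equilibrium is (D, C2).

Mark each player's best response to every combination of opponents' strategies; a profile where every player is best-responding is a pure Nash equilibrium.
Player 1 against C1: payoffs 5, 2 → best response U.
Player 1 against C2: payoffs 0, 9 → best response D.
Player 1 against C3: payoffs 1, 3 → best response D.
Player 2 against U: payoffs 7, 8, 5 → best response C2.
Player 2 against D: payoffs 0, 8, 7 → best response C2.
Mutual best responses: (D, C2).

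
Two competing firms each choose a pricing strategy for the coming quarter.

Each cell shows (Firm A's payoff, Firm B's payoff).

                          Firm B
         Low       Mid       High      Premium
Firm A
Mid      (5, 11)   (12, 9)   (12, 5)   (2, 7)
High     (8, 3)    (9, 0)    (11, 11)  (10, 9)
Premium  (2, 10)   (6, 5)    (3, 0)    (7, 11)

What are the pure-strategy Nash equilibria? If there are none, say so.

Firm A against Low: payoffs 5, 8, 2 → best response High.
Firm A against Mid: payoffs 12, 9, 6 → best response Mid.
Firm A against High: payoffs 12, 11, 3 → best response Mid.
Firm A against Premium: payoffs 2, 10, 7 → best response High.
Firm B against Mid: payoffs 11, 9, 5, 7 → best response Low.
Firm B against High: payoffs 3, 0, 11, 9 → best response High.
Firm B against Premium: payoffs 10, 5, 0, 11 → best response Premium.
No profile is a mutual best response for all players.

No pure-strategy Nash equilibrium.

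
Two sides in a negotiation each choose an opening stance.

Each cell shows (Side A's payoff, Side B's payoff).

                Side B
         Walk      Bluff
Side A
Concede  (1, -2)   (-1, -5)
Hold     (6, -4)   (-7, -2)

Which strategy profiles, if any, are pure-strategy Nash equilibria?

No pure-strategy Nash equilibrium.

Mark each player's best response to every combination of opponents' strategies; a profile where every player is best-responding is a pure Nash equilibrium.
Side A against Walk: payoffs 1, 6 → best response Hold.
Side A against Bluff: payoffs -1, -7 → best response Concede.
Side B against Concede: payoffs -2, -5 → best response Walk.
Side B against Hold: payoffs -4, -2 → best response Bluff.
No profile is a mutual best response for all players.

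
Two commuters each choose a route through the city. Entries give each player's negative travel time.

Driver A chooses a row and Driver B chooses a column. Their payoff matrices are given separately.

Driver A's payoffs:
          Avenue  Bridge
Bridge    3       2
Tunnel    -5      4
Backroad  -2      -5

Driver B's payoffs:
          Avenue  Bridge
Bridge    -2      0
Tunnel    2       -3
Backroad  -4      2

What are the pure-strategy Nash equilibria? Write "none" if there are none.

Driver A against Avenue: payoffs 3, -5, -2 → best response Bridge.
Driver A against Bridge: payoffs 2, 4, -5 → best response Tunnel.
Driver B against Bridge: payoffs -2, 0 → best response Bridge.
Driver B against Tunnel: payoffs 2, -3 → best response Avenue.
Driver B against Backroad: payoffs -4, 2 → best response Bridge.
No profile is a mutual best response for all players.

There is no pure-strategy Nash equilibrium.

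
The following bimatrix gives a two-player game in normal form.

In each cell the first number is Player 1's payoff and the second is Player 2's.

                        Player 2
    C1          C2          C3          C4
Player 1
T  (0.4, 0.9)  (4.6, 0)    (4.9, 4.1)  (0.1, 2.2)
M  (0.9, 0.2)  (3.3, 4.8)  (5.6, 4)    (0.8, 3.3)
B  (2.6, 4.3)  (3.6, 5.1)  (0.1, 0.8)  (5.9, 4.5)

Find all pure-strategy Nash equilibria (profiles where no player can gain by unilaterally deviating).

(T, C1): Player 1 can switch to M (0.4 → 0.9). Not NE.
(T, C2): Player 2 can switch to C1 (0 → 0.9). Not NE.
(T, C3): Player 1 can switch to M (4.9 → 5.6). Not NE.
(T, C4): Player 1 can switch to M (0.1 → 0.8). Not NE.
(M, C1): Player 1 can switch to B (0.9 → 2.6). Not NE.
(M, C2): Player 1 can switch to T (3.3 → 4.6). Not NE.
(M, C3): Player 2 can switch to C2 (4 → 4.8). Not NE.
(M, C4): Player 1 can switch to B (0.8 → 5.9). Not NE.
(B, C1): Player 2 can switch to C2 (4.3 → 5.1). Not NE.
(B, C2): Player 1 can switch to T (3.6 → 4.6). Not NE.
(The remaining 2 profiles each have a profitable deviation by the same check.)

none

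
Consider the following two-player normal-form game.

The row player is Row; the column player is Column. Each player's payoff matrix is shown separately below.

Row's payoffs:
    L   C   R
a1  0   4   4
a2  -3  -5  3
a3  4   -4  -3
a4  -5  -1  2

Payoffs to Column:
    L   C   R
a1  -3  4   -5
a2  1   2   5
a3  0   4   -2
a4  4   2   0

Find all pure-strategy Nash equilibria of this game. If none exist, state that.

Pure NE: (a1, C)

Row against L: payoffs 0, -3, 4, -5 → best response a3.
Row against C: payoffs 4, -5, -4, -1 → best response a1.
Row against R: payoffs 4, 3, -3, 2 → best response a1.
Column against a1: payoffs -3, 4, -5 → best response C.
Column against a2: payoffs 1, 2, 5 → best response R.
Column against a3: payoffs 0, 4, -2 → best response C.
Column against a4: payoffs 4, 2, 0 → best response L.
Mutual best responses: (a1, C).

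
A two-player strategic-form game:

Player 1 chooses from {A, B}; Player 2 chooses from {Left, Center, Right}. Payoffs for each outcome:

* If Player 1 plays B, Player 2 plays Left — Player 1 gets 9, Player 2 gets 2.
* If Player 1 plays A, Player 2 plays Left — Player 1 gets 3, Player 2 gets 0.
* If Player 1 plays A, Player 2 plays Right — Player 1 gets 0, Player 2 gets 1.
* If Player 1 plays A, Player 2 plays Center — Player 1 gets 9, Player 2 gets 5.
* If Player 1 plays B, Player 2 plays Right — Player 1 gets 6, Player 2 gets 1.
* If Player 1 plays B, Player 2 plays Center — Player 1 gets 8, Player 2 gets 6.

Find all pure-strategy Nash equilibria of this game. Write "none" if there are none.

Pure NE: (A, Center)

(A, Left): Player 1 can switch to B (3 → 9). Not NE.
(A, Center): Player 1 gets 9, best alternative 8; Player 2 gets 5, best alternative 1. No profitable deviation — NE.
(A, Right): Player 1 can switch to B (0 → 6). Not NE.
(B, Left): Player 2 can switch to Center (2 → 6). Not NE.
(B, Center): Player 1 can switch to A (8 → 9). Not NE.
(B, Right): Player 2 can switch to Left (1 → 2). Not NE.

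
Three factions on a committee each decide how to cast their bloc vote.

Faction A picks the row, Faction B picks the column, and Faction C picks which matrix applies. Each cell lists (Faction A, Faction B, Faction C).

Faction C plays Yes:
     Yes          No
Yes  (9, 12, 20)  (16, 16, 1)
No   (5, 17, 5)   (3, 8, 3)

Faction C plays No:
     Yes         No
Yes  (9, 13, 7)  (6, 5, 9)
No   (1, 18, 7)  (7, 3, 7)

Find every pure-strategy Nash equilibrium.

Mark each player's best response to every combination of opponents' strategies; a profile where every player is best-responding is a pure Nash equilibrium.
Faction A against (Yes, Yes): payoffs 9, 5 → best response Yes.
Faction A against (Yes, No): payoffs 9, 1 → best response Yes.
Faction A against (No, Yes): payoffs 16, 3 → best response Yes.
Faction A against (No, No): payoffs 6, 7 → best response No.
Faction B against (Yes, Yes): payoffs 12, 16 → best response No.
Faction B against (Yes, No): payoffs 13, 5 → best response Yes.
Faction B against (No, Yes): payoffs 17, 8 → best response Yes.
Faction B against (No, No): payoffs 18, 3 → best response Yes.
Faction C against (Yes, Yes): payoffs 20, 7 → best response Yes.
Faction C against (Yes, No): payoffs 1, 9 → best response No.
Faction C against (No, Yes): payoffs 5, 7 → best response No.
Faction C against (No, No): payoffs 3, 7 → best response No.
No profile is a mutual best response for all players.

none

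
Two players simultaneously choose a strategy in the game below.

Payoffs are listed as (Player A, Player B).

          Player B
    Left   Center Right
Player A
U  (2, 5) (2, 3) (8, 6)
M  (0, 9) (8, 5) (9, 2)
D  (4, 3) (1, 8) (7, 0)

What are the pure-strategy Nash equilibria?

No pure-strategy Nash equilibrium.

Player A against Left: payoffs 2, 0, 4 → best response D.
Player A against Center: payoffs 2, 8, 1 → best response M.
Player A against Right: payoffs 8, 9, 7 → best response M.
Player B against U: payoffs 5, 3, 6 → best response Right.
Player B against M: payoffs 9, 5, 2 → best response Left.
Player B against D: payoffs 3, 8, 0 → best response Center.
No profile is a mutual best response for all players.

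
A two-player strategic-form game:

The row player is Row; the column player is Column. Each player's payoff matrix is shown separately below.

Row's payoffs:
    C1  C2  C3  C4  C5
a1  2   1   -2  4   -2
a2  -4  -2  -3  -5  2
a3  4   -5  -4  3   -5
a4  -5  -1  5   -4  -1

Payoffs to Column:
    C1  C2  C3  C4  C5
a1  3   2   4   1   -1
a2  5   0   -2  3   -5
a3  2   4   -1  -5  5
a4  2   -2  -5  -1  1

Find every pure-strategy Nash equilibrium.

This game has no pure Nash equilibrium.

For each player, find the best response to each opponent profile; mutual best responses are the pure NE.
Row against C1: payoffs 2, -4, 4, -5 → best response a3.
Row against C2: payoffs 1, -2, -5, -1 → best response a1.
Row against C3: payoffs -2, -3, -4, 5 → best response a4.
Row against C4: payoffs 4, -5, 3, -4 → best response a1.
Row against C5: payoffs -2, 2, -5, -1 → best response a2.
Column against a1: payoffs 3, 2, 4, 1, -1 → best response C3.
Column against a2: payoffs 5, 0, -2, 3, -5 → best response C1.
Column against a3: payoffs 2, 4, -1, -5, 5 → best response C5.
Column against a4: payoffs 2, -2, -5, -1, 1 → best response C1.
No profile is a mutual best response for all players.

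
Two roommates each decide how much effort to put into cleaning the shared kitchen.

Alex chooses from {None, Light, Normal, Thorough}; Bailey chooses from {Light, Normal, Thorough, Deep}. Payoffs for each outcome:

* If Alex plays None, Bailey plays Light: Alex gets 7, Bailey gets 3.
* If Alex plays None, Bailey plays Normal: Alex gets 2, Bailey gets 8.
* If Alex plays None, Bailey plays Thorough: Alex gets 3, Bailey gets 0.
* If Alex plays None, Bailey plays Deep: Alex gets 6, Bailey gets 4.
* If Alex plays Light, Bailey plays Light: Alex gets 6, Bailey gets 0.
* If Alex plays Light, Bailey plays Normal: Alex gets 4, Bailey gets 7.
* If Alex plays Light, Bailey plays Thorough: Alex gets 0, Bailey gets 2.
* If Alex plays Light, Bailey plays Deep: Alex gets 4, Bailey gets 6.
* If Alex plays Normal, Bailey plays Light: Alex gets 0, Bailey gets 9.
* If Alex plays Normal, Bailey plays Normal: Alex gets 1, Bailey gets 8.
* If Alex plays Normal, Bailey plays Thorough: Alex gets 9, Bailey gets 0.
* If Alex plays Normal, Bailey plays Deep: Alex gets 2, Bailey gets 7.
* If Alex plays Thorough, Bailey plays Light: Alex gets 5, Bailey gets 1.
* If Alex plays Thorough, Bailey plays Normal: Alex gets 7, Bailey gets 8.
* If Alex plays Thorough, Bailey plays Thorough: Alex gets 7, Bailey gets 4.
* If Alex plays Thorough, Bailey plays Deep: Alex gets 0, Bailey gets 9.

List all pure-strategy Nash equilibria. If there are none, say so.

Alex against Light: payoffs 7, 6, 0, 5 → best response None.
Alex against Normal: payoffs 2, 4, 1, 7 → best response Thorough.
Alex against Thorough: payoffs 3, 0, 9, 7 → best response Normal.
Alex against Deep: payoffs 6, 4, 2, 0 → best response None.
Bailey against None: payoffs 3, 8, 0, 4 → best response Normal.
Bailey against Light: payoffs 0, 7, 2, 6 → best response Normal.
Bailey against Normal: payoffs 9, 8, 0, 7 → best response Light.
Bailey against Thorough: payoffs 1, 8, 4, 9 → best response Deep.
No profile is a mutual best response for all players.

none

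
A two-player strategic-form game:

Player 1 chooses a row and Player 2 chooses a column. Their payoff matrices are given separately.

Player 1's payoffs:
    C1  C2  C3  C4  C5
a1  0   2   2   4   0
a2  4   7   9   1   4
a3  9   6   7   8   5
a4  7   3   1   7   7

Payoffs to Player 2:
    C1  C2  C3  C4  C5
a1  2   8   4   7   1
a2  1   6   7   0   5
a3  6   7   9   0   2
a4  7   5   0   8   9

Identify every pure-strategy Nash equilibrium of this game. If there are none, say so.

(a2, C3); (a4, C5)

For each strategy profile, look for a profitable unilateral deviation.
(a1, C1): Player 1 can switch to a2 (0 → 4). Not NE.
(a1, C2): Player 1 can switch to a2 (2 → 7). Not NE.
(a1, C3): Player 1 can switch to a2 (2 → 9). Not NE.
(a1, C4): Player 1 can switch to a3 (4 → 8). Not NE.
(a1, C5): Player 1 can switch to a2 (0 → 4). Not NE.
(a2, C1): Player 1 can switch to a3 (4 → 9). Not NE.
(a2, C2): Player 2 can switch to C3 (6 → 7). Not NE.
(a2, C3): Player 1 gets 9, best alternative 7; Player 2 gets 7, best alternative 6. No profitable deviation — NE.
(a2, C4): Player 1 can switch to a1 (1 → 4). Not NE.
(a4, C5): Player 1 gets 7, best alternative 5; Player 2 gets 9, best alternative 8. No profitable deviation — NE.
(The remaining 10 profiles each have a profitable deviation by the same check.)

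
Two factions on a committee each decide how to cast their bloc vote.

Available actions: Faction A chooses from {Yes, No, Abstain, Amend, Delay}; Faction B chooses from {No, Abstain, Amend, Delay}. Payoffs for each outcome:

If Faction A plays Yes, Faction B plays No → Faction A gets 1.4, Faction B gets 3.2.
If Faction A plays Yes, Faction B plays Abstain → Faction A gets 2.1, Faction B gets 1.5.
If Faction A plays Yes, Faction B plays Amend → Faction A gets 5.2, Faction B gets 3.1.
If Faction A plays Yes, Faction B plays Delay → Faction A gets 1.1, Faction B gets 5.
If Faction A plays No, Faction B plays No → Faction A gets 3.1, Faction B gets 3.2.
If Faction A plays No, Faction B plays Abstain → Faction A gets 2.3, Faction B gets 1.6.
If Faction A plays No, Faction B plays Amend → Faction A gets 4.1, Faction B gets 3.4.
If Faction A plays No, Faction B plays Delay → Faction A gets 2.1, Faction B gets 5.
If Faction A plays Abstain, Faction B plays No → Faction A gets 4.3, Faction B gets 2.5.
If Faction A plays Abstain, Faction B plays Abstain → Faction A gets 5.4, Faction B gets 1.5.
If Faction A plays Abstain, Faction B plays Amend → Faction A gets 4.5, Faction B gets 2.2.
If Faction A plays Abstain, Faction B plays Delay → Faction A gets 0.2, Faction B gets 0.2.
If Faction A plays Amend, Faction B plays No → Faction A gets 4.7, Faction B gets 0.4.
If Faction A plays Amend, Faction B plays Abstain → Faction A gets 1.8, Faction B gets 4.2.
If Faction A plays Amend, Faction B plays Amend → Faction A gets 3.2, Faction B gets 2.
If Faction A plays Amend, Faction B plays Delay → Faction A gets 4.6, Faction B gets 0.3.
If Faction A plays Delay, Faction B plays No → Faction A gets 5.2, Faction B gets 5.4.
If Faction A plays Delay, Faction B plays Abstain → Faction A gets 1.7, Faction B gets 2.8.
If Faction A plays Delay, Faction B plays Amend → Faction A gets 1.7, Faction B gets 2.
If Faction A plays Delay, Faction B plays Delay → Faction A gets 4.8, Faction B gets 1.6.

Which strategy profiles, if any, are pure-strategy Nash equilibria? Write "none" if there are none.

For each player, find the best response to each opponent profile; mutual best responses are the pure NE.
Faction A against No: payoffs 1.4, 3.1, 4.3, 4.7, 5.2 → best response Delay.
Faction A against Abstain: payoffs 2.1, 2.3, 5.4, 1.8, 1.7 → best response Abstain.
Faction A against Amend: payoffs 5.2, 4.1, 4.5, 3.2, 1.7 → best response Yes.
Faction A against Delay: payoffs 1.1, 2.1, 0.2, 4.6, 4.8 → best response Delay.
Faction B against Yes: payoffs 3.2, 1.5, 3.1, 5 → best response Delay.
Faction B against No: payoffs 3.2, 1.6, 3.4, 5 → best response Delay.
Faction B against Abstain: payoffs 2.5, 1.5, 2.2, 0.2 → best response No.
Faction B against Amend: payoffs 0.4, 4.2, 2, 0.3 → best response Abstain.
Faction B against Delay: payoffs 5.4, 2.8, 2, 1.6 → best response No.
Mutual best responses: (Delay, No).

(Delay, No)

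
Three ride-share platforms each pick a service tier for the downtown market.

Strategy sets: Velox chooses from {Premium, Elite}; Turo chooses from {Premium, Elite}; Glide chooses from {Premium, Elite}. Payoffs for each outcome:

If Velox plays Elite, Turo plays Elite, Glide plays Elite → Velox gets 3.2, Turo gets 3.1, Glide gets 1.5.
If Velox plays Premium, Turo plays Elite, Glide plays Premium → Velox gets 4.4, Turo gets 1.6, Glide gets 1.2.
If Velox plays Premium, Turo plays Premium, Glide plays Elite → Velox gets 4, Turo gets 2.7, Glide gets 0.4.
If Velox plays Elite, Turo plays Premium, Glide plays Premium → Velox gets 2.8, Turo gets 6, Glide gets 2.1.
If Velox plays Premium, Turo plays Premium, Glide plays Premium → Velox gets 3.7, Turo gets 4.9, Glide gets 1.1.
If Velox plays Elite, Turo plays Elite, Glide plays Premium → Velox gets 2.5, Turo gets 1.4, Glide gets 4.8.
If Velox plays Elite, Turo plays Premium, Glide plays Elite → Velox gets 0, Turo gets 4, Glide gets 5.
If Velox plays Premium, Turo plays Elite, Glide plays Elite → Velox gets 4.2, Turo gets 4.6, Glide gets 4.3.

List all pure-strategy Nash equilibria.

(Premium, Premium, Premium): Velox gets 3.7, best alternative 2.8; Turo gets 4.9, best alternative 1.6; Glide gets 1.1, best alternative 0.4. No profitable deviation — NE.
(Premium, Premium, Elite): Turo can switch to Elite (2.7 → 4.6). Not NE.
(Premium, Elite, Premium): Turo can switch to Premium (1.6 → 4.9). Not NE.
(Premium, Elite, Elite): Velox gets 4.2, best alternative 3.2; Turo gets 4.6, best alternative 2.7; Glide gets 4.3, best alternative 1.2. No profitable deviation — NE.
(Elite, Premium, Premium): Velox can switch to Premium (2.8 → 3.7). Not NE.
(Elite, Premium, Elite): Velox can switch to Premium (0 → 4). Not NE.
(Elite, Elite, Premium): Velox can switch to Premium (2.5 → 4.4). Not NE.
(Elite, Elite, Elite): Velox can switch to Premium (3.2 → 4.2). Not NE.

(Premium, Premium, Premium), (Premium, Elite, Elite)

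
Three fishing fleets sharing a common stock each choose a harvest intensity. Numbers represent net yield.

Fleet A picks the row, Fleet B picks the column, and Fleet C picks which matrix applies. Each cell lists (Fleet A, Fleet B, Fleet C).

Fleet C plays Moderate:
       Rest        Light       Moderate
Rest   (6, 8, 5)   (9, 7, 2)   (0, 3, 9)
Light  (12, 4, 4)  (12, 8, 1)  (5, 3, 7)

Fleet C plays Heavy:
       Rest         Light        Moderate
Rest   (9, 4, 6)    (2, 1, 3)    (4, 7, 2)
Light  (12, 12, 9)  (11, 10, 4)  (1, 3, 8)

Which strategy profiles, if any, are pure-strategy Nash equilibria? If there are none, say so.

(Rest, Rest, Moderate): Fleet A can switch to Light (6 → 12). Not NE.
(Rest, Rest, Heavy): Fleet A can switch to Light (9 → 12). Not NE.
(Rest, Light, Moderate): Fleet A can switch to Light (9 → 12). Not NE.
(Rest, Light, Heavy): Fleet A can switch to Light (2 → 11). Not NE.
(Rest, Moderate, Moderate): Fleet A can switch to Light (0 → 5). Not NE.
(Rest, Moderate, Heavy): Fleet C can switch to Moderate (2 → 9). Not NE.
(Light, Rest, Heavy): Fleet A gets 12, best alternative 9; Fleet B gets 12, best alternative 10; Fleet C gets 9, best alternative 4. No profitable deviation — NE.
(The remaining 5 profiles each have a profitable deviation by the same check.)

(Light, Rest, Heavy)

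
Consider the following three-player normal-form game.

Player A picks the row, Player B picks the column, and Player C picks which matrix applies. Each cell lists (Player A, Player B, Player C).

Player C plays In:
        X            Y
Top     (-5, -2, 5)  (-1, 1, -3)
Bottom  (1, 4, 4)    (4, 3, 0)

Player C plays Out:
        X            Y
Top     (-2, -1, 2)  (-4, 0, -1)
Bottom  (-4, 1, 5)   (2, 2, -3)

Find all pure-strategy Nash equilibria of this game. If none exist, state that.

(Top, X, In): Player A can switch to Bottom (-5 → 1). Not NE.
(Top, X, Out): Player B can switch to Y (-1 → 0). Not NE.
(Top, Y, In): Player A can switch to Bottom (-1 → 4). Not NE.
(Top, Y, Out): Player A can switch to Bottom (-4 → 2). Not NE.
(Bottom, X, In): Player C can switch to Out (4 → 5). Not NE.
(Bottom, X, Out): Player A can switch to Top (-4 → -2). Not NE.
(The remaining 2 profiles each have a profitable deviation by the same check.)

This game has no pure Nash equilibrium.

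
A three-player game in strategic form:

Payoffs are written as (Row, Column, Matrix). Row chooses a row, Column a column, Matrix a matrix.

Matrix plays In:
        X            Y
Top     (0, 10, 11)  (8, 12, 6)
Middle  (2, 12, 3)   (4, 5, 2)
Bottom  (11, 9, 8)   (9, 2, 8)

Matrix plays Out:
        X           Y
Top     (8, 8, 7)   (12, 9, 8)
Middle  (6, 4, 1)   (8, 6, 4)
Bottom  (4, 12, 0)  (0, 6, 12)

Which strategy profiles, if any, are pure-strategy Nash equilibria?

Check each profile: it is a Nash equilibrium iff no player can strictly gain by switching unilaterally.
(Top, X, In): Row can switch to Middle (0 → 2). Not NE.
(Top, X, Out): Column can switch to Y (8 → 9). Not NE.
(Top, Y, In): Row can switch to Bottom (8 → 9). Not NE.
(Top, Y, Out): Row gets 12, best alternative 8; Column gets 9, best alternative 8; Matrix gets 8, best alternative 6. No profitable deviation — NE.
(Middle, X, In): Row can switch to Bottom (2 → 11). Not NE.
(Middle, X, Out): Row can switch to Top (6 → 8). Not NE.
(Middle, Y, In): Row can switch to Top (4 → 8). Not NE.
(Middle, Y, Out): Row can switch to Top (8 → 12). Not NE.
(Bottom, X, In): Row gets 11, best alternative 2; Column gets 9, best alternative 2; Matrix gets 8, best alternative 0. No profitable deviation — NE.
(Bottom, X, Out): Row can switch to Top (4 → 8). Not NE.
(Bottom, Y, In): Column can switch to X (2 → 9). Not NE.
(Bottom, Y, Out): Row can switch to Top (0 → 12). Not NE.

Pure-strategy Nash equilibria: (Top, Y, Out); (Bottom, X, In)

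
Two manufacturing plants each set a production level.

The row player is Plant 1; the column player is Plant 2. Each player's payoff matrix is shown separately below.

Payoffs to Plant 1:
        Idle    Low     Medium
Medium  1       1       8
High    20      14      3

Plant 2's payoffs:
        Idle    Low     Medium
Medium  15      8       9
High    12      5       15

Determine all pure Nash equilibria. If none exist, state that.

There is no pure-strategy Nash equilibrium.

Plant 1 against Idle: payoffs 1, 20 → best response High.
Plant 1 against Low: payoffs 1, 14 → best response High.
Plant 1 against Medium: payoffs 8, 3 → best response Medium.
Plant 2 against Medium: payoffs 15, 8, 9 → best response Idle.
Plant 2 against High: payoffs 12, 5, 15 → best response Medium.
No profile is a mutual best response for all players.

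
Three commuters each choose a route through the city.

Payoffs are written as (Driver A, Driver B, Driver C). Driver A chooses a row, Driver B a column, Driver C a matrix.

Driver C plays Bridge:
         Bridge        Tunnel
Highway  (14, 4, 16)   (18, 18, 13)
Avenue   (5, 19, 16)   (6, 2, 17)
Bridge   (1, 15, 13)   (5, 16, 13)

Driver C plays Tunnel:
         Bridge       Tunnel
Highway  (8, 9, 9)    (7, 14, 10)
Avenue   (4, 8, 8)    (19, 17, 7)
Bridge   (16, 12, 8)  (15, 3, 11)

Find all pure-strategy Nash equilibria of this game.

Driver A against (Bridge, Bridge): payoffs 14, 5, 1 → best response Highway.
Driver A against (Bridge, Tunnel): payoffs 8, 4, 16 → best response Bridge.
Driver A against (Tunnel, Bridge): payoffs 18, 6, 5 → best response Highway.
Driver A against (Tunnel, Tunnel): payoffs 7, 19, 15 → best response Avenue.
Driver B against (Highway, Bridge): payoffs 4, 18 → best response Tunnel.
Driver B against (Highway, Tunnel): payoffs 9, 14 → best response Tunnel.
Driver B against (Avenue, Bridge): payoffs 19, 2 → best response Bridge.
Driver B against (Avenue, Tunnel): payoffs 8, 17 → best response Tunnel.
Driver B against (Bridge, Bridge): payoffs 15, 16 → best response Tunnel.
Driver B against (Bridge, Tunnel): payoffs 12, 3 → best response Bridge.
Driver C against (Highway, Bridge): payoffs 16, 9 → best response Bridge.
Driver C against (Highway, Tunnel): payoffs 13, 10 → best response Bridge.
Driver C against (Avenue, Bridge): payoffs 16, 8 → best response Bridge.
Driver C against (Avenue, Tunnel): payoffs 17, 7 → best response Bridge.
Driver C against (Bridge, Bridge): payoffs 13, 8 → best response Bridge.
Driver C against (Bridge, Tunnel): payoffs 13, 11 → best response Bridge.
Mutual best responses: (Highway, Tunnel, Bridge).

Pure NE: (Highway, Tunnel, Bridge)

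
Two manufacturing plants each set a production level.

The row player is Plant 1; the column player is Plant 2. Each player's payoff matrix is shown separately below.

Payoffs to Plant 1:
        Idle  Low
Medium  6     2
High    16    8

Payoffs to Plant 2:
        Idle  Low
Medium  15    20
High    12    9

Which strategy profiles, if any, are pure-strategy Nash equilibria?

(Medium, Idle): Plant 1 can switch to High (6 → 16). Not NE.
(Medium, Low): Plant 1 can switch to High (2 → 8). Not NE.
(High, Idle): Plant 1 gets 16, best alternative 6; Plant 2 gets 12, best alternative 9. No profitable deviation — NE.
(High, Low): Plant 2 can switch to Idle (9 → 12). Not NE.

Pure NE: (High, Idle)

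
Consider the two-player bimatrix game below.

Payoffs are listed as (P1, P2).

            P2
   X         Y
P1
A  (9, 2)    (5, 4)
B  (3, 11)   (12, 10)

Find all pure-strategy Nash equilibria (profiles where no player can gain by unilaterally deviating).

Mark each player's best response to every combination of opponents' strategies; a profile where every player is best-responding is a pure Nash equilibrium.
P1 against X: payoffs 9, 3 → best response A.
P1 against Y: payoffs 5, 12 → best response B.
P2 against A: payoffs 2, 4 → best response Y.
P2 against B: payoffs 11, 10 → best response X.
No profile is a mutual best response for all players.

There is no pure-strategy Nash equilibrium.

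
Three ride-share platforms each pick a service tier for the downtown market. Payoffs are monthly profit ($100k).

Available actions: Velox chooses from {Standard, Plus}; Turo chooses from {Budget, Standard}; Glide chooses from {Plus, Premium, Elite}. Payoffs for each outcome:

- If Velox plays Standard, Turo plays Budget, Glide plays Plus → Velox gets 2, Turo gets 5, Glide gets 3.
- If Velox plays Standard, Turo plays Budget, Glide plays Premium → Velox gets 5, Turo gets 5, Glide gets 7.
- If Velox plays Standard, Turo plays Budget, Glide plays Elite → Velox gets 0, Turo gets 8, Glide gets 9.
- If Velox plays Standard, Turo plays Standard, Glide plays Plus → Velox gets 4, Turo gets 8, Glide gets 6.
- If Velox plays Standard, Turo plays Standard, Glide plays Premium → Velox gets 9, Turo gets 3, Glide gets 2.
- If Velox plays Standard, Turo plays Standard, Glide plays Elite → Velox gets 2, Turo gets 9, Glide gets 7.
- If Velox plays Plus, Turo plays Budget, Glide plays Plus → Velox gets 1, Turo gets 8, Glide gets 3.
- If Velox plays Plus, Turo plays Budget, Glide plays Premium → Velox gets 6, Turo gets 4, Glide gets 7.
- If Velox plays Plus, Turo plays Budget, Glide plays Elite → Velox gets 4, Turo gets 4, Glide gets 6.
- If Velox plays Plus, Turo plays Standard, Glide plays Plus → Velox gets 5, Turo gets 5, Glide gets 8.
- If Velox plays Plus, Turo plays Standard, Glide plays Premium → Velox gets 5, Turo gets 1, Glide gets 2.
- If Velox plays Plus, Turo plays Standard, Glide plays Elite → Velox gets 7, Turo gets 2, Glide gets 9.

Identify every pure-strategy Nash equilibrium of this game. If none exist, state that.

Pure NE: (Plus, Budget, Premium)

Velox against (Budget, Plus): payoffs 2, 1 → best response Standard.
Velox against (Budget, Premium): payoffs 5, 6 → best response Plus.
Velox against (Budget, Elite): payoffs 0, 4 → best response Plus.
Velox against (Standard, Plus): payoffs 4, 5 → best response Plus.
Velox against (Standard, Premium): payoffs 9, 5 → best response Standard.
Velox against (Standard, Elite): payoffs 2, 7 → best response Plus.
Turo against (Standard, Plus): payoffs 5, 8 → best response Standard.
Turo against (Standard, Premium): payoffs 5, 3 → best response Budget.
Turo against (Standard, Elite): payoffs 8, 9 → best response Standard.
Turo against (Plus, Plus): payoffs 8, 5 → best response Budget.
Turo against (Plus, Premium): payoffs 4, 1 → best response Budget.
Turo against (Plus, Elite): payoffs 4, 2 → best response Budget.
Glide against (Standard, Budget): payoffs 3, 7, 9 → best response Elite.
Glide against (Standard, Standard): payoffs 6, 2, 7 → best response Elite.
Glide against (Plus, Budget): payoffs 3, 7, 6 → best response Premium.
Glide against (Plus, Standard): payoffs 8, 2, 9 → best response Elite.
Mutual best responses: (Plus, Budget, Premium).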